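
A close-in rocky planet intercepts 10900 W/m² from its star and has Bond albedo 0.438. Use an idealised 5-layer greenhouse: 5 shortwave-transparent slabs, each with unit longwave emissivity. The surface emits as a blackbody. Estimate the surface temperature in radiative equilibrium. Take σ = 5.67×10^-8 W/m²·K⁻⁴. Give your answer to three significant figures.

The effective emission temperature is T_e = [S(1−α)/(4σ)]^¼ = 405.4 K.
With N = 5 opaque layers, T_s = (N+1)^(1/4)·T_e = 6^(1/4)·405.4 = 634.5 K.

634 kelvin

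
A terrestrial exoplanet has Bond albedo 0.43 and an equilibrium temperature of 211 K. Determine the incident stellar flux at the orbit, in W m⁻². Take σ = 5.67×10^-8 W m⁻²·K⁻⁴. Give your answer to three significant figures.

Invert the energy balance for S: S = 4σT⁴/(1−α).
The emitted flux is σT⁴ = 112.4 W m⁻².
S = 4·112.4/0.57 = 788.7 W m⁻².

789 W m⁻²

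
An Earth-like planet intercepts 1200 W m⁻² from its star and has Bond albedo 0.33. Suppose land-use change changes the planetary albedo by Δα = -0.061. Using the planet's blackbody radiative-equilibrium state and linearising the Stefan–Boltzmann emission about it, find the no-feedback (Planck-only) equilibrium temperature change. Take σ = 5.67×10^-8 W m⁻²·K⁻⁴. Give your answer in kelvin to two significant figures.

5.6 kelvin

The baseline emission temperature is T_e = 244.0 K.
The change in absorbed flux is Δ[S(1−α)/4] = −SΔα/4 = 18.30 W m⁻².
Linearising σT⁴ gives d(σT⁴)/dT = 4σT_e³ = 3.295 W m⁻² per K.
So ΔT₀ = 18.30/3.295 = 5.55 K.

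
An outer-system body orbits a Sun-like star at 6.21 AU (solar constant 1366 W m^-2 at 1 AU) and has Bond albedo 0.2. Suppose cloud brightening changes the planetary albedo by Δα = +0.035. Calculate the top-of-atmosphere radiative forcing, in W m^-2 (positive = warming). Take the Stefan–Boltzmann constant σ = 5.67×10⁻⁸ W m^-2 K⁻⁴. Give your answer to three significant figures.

Flux at the orbit: S = 1366/(6.21)² = 35.42 W m^-2.
The change in absorbed flux is Δ[S(1−α)/4] = −SΔα/4 = -0.3099 W m^-2.

-0.310 W m^-2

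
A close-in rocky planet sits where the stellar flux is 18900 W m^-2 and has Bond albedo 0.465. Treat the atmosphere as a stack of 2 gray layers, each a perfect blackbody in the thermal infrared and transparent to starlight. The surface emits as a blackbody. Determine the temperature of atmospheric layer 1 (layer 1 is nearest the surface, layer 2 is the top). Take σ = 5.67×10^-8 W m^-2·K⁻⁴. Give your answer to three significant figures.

546 K

OLR = S(1−α)/4 = 2528 W m^-2; the top layer radiates at T_e = 459.5 K.
Each opaque layer satisfies 2T_j⁴ = T_{j−1}⁴ + T_{j+1}⁴, giving T_k⁴ = (N+1−k)T_e⁴.
With k = 1: T_1 = (2+1−1)^¼·459.5 K = 546.5 K.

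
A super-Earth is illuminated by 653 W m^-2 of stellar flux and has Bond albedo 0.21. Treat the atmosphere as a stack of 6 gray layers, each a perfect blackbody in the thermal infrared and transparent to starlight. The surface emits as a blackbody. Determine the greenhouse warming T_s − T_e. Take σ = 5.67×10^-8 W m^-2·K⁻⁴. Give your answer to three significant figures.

137 K

Top-of-atmosphere balance: σT_e⁴ = S(1−α)/4 = 129.0 W m^-2 → T_e = 218.4 K.
T_s = (N+1)^(1/4)·T_e = 355.2 K.
Warming: T_s − T_e = 136.8 K.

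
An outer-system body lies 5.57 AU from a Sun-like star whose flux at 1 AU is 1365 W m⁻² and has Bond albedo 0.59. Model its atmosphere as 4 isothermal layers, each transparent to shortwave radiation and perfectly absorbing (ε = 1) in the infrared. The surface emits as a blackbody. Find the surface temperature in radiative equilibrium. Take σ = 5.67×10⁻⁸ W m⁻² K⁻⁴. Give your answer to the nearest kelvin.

141 K

Irradiance scales as 1/d², so S = 1365 W m⁻² × (1/5.57)² = 44.00 W m⁻².
Top-of-atmosphere balance: σT_e⁴ = S(1−α)/4 = 4.510 W m⁻² → T_e = 94.44 K.
With N = 4 opaque layers, T_s = (N+1)^(1/4)·T_e = 5^(1/4)·94.44 = 141.2 K.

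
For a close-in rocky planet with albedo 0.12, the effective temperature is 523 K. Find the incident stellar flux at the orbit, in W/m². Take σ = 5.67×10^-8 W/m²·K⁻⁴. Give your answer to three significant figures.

19300 W/m²

From S(1−α)/4 = σT⁴: S = 4σT⁴/(1−α).
σT⁴ = 5.67×10⁻⁸·(523)⁴ = 4242 W/m².
So S = 4×4242/(1−0.12) = 19280 W/m².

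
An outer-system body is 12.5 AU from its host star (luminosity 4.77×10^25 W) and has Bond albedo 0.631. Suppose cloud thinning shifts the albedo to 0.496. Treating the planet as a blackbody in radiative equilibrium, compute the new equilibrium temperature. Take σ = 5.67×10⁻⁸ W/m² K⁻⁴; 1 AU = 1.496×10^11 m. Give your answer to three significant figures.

Orbital distance: d = 12.5 AU = 1.870×10^12 m.
Spreading L over a sphere of radius d: S = 4.77×10^25/(4π·1.87×10^12²) = 1.085 W/m².
T₂ = [S(1−α₂)/(4σ)]^(1/4) = [1.085·0.504/(4σ)]^(1/4) = 39.41 K.

39.4 K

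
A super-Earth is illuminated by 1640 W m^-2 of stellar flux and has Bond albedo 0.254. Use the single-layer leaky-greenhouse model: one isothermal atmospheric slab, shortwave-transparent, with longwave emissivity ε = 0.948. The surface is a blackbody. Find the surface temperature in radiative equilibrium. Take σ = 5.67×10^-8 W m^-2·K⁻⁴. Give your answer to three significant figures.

At the top of the atmosphere, σT_e⁴ = S(1−α)/4 = 305.9 W m^-2, giving T_e = 271.0 K.
The surface balance (absorbed SW + ε·downward IR = σT_s⁴) with T_a⁴ = T_s⁴/2 reduces to T_s = T_e·[2/(2−ε)]^¼ = 318.2 K.

318 K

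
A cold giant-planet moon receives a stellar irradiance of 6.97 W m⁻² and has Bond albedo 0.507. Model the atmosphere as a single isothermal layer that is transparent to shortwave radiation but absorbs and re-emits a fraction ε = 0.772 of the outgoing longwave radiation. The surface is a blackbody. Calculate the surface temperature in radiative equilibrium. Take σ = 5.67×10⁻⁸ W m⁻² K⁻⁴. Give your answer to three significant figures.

The planet radiates to space at T_e = [S(1−α)/(4σ)]^(1/4) = 62.39 K.
Surface balance with a leaky layer gives σT_s⁴ = σT_e⁴·2/(2−ε), so T_s = T_e·[2/(2−0.772)]^(1/4) = 70.48 K.

70.5 K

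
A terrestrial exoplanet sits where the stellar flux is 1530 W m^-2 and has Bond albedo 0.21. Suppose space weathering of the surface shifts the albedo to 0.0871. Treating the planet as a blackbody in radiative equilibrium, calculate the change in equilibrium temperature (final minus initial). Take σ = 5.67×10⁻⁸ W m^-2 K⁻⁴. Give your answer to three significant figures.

Before: T₁ = [1530·0.79/(4σ)]^(1/4) = 270.2 K.
With α = 0.0871, T₂ = 280.1 K.
ΔT = T₂ − T₁ = 9.946 K.

9.95 K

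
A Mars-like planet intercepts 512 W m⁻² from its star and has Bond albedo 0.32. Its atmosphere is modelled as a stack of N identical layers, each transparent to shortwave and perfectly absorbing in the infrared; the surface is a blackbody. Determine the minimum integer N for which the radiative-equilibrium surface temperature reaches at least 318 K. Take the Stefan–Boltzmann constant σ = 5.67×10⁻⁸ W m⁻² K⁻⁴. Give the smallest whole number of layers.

6

The effective emission temperature is T_e = [S(1−α)/(4σ)]^¼ = 197.9 K.
Need (N+1)T_e⁴ ≥ T_s⁴, i.e. N+1 ≥ (318/197.9)⁴ = 6.662.
The minimum whole number is N = 6.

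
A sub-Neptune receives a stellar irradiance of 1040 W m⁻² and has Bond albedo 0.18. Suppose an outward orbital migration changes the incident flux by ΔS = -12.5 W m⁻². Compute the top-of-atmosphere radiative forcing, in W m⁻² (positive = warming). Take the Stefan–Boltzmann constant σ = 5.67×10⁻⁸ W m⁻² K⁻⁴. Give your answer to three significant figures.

ΔF = Δ[S(1−α)]/4 = (1−0.18)·-12.5/4 = -2.562 W m⁻².

-2.56 W m⁻²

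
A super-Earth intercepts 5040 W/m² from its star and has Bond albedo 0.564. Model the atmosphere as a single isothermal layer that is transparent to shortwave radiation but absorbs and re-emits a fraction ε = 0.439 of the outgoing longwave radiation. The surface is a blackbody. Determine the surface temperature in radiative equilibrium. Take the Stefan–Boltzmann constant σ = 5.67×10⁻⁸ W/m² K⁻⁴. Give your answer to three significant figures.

At the top of the atmosphere, σT_e⁴ = S(1−α)/4 = 549.4 W/m², giving T_e = 313.7 K.
Surface balance with a leaky layer gives σT_s⁴ = σT_e⁴·2/(2−ε), so T_s = T_e·[2/(2−0.439)]^(1/4) = 333.8 K.

334 K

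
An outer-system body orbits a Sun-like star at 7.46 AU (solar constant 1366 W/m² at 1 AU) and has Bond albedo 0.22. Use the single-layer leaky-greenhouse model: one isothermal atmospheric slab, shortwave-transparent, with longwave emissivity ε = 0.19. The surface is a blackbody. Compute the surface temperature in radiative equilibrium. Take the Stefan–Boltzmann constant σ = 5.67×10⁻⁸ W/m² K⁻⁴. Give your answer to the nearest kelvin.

By the inverse-square law, S = 1366/7.46² = 24.55 W/m².
Effective emission temperature (TOA balance): σT_e⁴ = S(1−α)/4 = 4.786 W/m² → T_e = 95.85 K.
Surface balance with a leaky layer gives σT_s⁴ = σT_e⁴·2/(2−ε), so T_s = T_e·[2/(2−0.19)]^(1/4) = 98.28 K.

98 kelvin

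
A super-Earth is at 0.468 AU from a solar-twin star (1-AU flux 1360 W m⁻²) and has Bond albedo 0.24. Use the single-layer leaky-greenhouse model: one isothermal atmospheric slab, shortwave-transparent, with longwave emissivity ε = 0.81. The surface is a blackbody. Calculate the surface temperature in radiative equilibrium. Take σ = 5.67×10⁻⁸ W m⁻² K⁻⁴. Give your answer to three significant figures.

Irradiance scales as 1/d², so S = 1360 W m⁻² × (1/0.468)² = 6209 W m⁻².
The planet radiates to space at T_e = [S(1−α)/(4σ)]^(1/4) = 379.8 K.
For a single slab of emissivity ε, T_s⁴ = 2T_e⁴/(2−ε); thus T_s = 379.8·(1.681)^(1/4) = 432.4 K.

432 K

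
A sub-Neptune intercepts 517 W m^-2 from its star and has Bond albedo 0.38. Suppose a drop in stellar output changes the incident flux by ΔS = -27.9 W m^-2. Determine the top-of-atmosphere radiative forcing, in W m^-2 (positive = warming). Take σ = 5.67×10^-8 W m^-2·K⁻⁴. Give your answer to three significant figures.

-4.32 W m^-2

Only a fraction (1−α) is absorbed and it's spread over 4πR², so ΔF = (1−α)ΔS/4 = -4.324 W m^-2.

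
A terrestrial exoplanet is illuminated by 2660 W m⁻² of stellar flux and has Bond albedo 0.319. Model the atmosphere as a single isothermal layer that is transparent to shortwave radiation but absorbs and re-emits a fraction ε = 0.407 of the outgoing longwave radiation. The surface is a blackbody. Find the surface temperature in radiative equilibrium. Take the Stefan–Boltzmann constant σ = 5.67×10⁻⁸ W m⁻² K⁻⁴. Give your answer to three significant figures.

Effective emission temperature (TOA balance): σT_e⁴ = S(1−α)/4 = 452.9 W m⁻² → T_e = 298.9 K.
For a single slab of emissivity ε, T_s⁴ = 2T_e⁴/(2−ε); thus T_s = 298.9·(1.255)^(1/4) = 316.4 K.

316 K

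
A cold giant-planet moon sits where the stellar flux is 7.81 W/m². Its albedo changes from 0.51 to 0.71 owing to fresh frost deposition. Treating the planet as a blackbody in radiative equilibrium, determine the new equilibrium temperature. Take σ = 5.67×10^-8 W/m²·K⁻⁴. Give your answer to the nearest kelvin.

New equilibrium: T₂ = [(1−0.71)·7.810/(4σ)]^(1/4) = 56.21 K.

56 kelvin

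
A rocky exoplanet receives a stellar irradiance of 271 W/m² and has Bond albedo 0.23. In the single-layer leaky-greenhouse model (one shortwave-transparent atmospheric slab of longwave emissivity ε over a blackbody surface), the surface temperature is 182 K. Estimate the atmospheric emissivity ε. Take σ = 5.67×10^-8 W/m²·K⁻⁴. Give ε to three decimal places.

0.323

TOA balance gives T_e = 174.2 K.
Inverting T_s⁴ = 2T_e⁴/(2−ε): (T_e/T_s)⁴ = 0.8386, so ε = 2(1 − 0.8386) = 0.3229.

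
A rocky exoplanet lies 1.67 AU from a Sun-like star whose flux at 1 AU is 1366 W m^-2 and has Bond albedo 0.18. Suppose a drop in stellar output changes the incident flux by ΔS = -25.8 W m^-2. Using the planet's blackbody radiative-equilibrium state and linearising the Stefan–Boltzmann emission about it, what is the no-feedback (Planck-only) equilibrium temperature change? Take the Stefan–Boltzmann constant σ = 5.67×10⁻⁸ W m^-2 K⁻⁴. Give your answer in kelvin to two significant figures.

-2.7 K

By the inverse-square law, S = 1366/1.67² = 489.8 W m^-2.
Unperturbed T_e = [489.8·(1−0.18)/(4σ)]^¼ = 205.1 K.
Only a fraction (1−α) is absorbed and it's spread over 4πR², so ΔF = (1−α)ΔS/4 = -5.289 W m^-2.
Planck response: λ_P = 4σT_e³ = 4·5.67×10⁻⁸·(205.1)³ = 1.958 W m^-2/K.
Hence the no-feedback warming is ΔF/(4σT_e³) = -2.70 K.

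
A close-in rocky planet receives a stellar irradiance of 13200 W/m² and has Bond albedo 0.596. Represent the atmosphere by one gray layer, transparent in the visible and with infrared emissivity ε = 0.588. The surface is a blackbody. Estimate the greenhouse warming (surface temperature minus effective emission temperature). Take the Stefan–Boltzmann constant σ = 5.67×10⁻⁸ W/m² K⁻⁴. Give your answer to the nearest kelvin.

The planet radiates to space at T_e = [S(1−α)/(4σ)]^(1/4) = 391.6 K.
Surface balance with a leaky layer gives σT_s⁴ = σT_e⁴·2/(2−ε), so T_s = T_e·[2/(2−0.588)]^(1/4) = 427.2 K.
Greenhouse warming: T_s − T_e = 35.61 K.

36 K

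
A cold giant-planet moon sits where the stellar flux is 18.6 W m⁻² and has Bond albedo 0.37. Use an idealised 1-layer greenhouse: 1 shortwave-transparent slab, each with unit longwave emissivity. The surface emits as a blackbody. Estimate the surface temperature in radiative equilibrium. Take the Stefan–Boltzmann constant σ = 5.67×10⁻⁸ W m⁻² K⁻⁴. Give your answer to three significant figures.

101 kelvin

The effective emission temperature is T_e = [S(1−α)/(4σ)]^¼ = 84.78 K.
For an N-layer opaque stack, T_s⁴ = (N+1)T_e⁴, hence T_s = (2)^(1/4)×84.78 K = 100.8 K.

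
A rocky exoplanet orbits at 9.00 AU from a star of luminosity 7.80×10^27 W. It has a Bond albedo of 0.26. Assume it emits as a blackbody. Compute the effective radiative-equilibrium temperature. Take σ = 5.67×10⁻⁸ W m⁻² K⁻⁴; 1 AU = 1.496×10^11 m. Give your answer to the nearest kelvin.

d = 9.00 × 1.496×10^11 m = 1.346×10^12 m.
Spreading L over a sphere of radius d: S = 7.80×10^27/(4π·1.35×10^12²) = 342.4 W m⁻².
Averaging over the sphere, the absorbed flux is S(1−α)/4 = 63.34 W m⁻².
Set σT⁴ = 63.34 → T = (63.34/σ)^(1/4) = 182.8 K.

183 K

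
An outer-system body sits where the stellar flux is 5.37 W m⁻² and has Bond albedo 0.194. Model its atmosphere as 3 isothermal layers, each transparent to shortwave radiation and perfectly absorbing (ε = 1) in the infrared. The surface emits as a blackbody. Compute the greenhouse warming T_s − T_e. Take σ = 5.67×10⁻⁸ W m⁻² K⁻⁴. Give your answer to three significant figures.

Top-of-atmosphere balance: σT_e⁴ = S(1−α)/4 = 1.082 W m⁻² → T_e = 66.09 K.
T_s = (N+1)^(1/4)·T_e = 93.47 K.
So the greenhouse effect raises the surface by 93.47 − 66.09 = 27.38 K.

27.4 K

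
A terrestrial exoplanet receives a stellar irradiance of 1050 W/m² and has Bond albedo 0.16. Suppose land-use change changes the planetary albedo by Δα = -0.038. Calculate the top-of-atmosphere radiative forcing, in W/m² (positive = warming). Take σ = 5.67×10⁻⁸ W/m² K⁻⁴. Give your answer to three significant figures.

9.97 W/m²

TOA radiative forcing: ΔF = −S·Δα/4 = −1050·(-0.038)/4 = 9.975 W/m².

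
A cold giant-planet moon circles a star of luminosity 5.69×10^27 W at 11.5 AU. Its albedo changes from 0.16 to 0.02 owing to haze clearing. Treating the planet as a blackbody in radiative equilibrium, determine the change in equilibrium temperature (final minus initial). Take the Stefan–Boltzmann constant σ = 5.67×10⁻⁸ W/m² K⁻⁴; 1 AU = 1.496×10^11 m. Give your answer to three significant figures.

d = 11.5 × 1.496×10^11 m = 1.720×10^12 m.
Flux at the orbit: S = L/(4πd²) = 5.69×10^27/(4π·(1.72×10^12)²) = 153.0 W/m².
With α = 0.16, T₁ = 154.3 K.
With α = 0.02, T₂ = 160.3 K.
Change: 160.3 − 154.3 = 6.062 K.

6.06 kelvin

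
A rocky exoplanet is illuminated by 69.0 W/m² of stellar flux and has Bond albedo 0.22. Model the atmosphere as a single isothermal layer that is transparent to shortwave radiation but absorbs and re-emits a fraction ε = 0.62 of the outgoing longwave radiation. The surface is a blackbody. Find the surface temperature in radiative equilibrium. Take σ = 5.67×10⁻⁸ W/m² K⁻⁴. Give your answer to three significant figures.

At the top of the atmosphere, σT_e⁴ = S(1−α)/4 = 13.46 W/m², giving T_e = 124.1 K.
For a single slab of emissivity ε, T_s⁴ = 2T_e⁴/(2−ε); thus T_s = 124.1·(1.449)^(1/4) = 136.2 K.

136 K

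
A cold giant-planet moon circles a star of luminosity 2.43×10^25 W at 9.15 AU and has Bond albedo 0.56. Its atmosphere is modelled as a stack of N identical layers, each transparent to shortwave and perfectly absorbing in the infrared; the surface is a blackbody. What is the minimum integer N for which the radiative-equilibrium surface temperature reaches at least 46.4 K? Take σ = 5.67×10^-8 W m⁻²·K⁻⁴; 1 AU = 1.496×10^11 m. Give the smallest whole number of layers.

2

Orbital distance: d = 9.15 AU = 1.369×10^12 m.
Flux at the orbit: S = L/(4πd²) = 2.43×10^25/(4π·(1.37×10^12)²) = 1.032 W m⁻².
OLR = S(1−α)/4 = 0.1135 W m⁻²; the top layer radiates at T_e = 37.62 K.
T_s = (N+1)^(1/4)·T_e ≥ 46.4 K requires N+1 ≥ (T_s/T_e)⁴ = (46.4/37.62)⁴ = 2.315.
So N ≥ 1.315; the smallest integer is N = 2.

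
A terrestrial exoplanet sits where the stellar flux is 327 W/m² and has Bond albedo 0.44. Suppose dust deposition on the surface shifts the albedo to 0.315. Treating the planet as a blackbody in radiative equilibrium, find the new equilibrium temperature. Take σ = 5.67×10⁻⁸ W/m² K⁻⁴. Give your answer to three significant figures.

177 K

With the new albedo, S(1−α₂)/4 = 56.00 W/m², so T₂ = 177.3 K.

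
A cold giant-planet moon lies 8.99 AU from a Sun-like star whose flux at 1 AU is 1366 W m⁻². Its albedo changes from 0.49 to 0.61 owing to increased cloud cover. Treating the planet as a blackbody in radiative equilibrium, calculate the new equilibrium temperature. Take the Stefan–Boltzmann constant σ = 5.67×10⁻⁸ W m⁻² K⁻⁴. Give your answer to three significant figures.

Irradiance scales as 1/d², so S = 1366 W m⁻² × (1/8.99)² = 16.90 W m⁻².
New equilibrium: T₂ = [(1−0.61)·16.90/(4σ)]^(1/4) = 73.42 K.

73.4 K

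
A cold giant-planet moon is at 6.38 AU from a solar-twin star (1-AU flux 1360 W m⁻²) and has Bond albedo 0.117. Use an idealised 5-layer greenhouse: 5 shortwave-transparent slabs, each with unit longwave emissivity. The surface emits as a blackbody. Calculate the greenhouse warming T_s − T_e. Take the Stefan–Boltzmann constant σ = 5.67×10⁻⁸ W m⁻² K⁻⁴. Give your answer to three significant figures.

By the inverse-square law, S = 1360/6.38² = 33.41 W m⁻².
Top-of-atmosphere balance: σT_e⁴ = S(1−α)/4 = 7.376 W m⁻² → T_e = 106.8 K.
Surface: T_s = (6)^¼·T_e = 167.1 K.
Warming: T_s − T_e = 60.35 K.

60.3 K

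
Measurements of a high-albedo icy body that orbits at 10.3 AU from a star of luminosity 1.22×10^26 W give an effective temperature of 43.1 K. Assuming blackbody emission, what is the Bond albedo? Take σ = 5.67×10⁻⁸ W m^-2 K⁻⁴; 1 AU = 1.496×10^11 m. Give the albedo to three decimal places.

Orbital distance: d = 10.3 AU = 1.541×10^12 m.
Flux at the orbit: S = L/(4πd²) = 1.22×10^26/(4π·(1.54×10^12)²) = 4.089 W m^-2.
From σT⁴ = S(1−α)/4 we invert for α: 1−α = 4σT⁴/S.
4σT⁴ = 4·5.67×10⁻⁸·(43.1)⁴ = 0.7826 W m^-2.
1−α = 0.7826/4.089 = 0.1914, so α = 0.8086.

0.809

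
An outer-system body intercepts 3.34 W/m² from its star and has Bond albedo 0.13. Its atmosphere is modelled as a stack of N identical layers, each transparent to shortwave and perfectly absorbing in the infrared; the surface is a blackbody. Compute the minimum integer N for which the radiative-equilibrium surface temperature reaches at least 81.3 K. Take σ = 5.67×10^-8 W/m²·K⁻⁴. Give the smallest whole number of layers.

The effective emission temperature is T_e = [S(1−α)/(4σ)]^¼ = 59.83 K.
T_s = (N+1)^(1/4)·T_e ≥ 81.3 K requires N+1 ≥ (T_s/T_e)⁴ = (81.3/59.83)⁴ = 3.410.
Rounding up, N = 3.

3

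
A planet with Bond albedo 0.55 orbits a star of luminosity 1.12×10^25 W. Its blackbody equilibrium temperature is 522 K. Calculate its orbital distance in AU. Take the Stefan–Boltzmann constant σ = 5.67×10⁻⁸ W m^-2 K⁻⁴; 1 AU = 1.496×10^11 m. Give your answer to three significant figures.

0.0326 AU

Required flux: S = 4σT⁴/(1−α) = 37420 W m^-2.
Then d = [L/(4πS)]^(1/2) = 4.880×10^9 m, i.e. 0.03262 AU.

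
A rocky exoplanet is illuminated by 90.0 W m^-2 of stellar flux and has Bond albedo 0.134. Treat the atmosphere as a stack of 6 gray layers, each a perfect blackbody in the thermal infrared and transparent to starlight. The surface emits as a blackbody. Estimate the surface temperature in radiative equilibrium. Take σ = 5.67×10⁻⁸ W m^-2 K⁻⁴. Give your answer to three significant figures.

OLR = S(1−α)/4 = 19.48 W m^-2; the top layer radiates at T_e = 136.2 K.
For an N-layer opaque stack, T_s⁴ = (N+1)T_e⁴, hence T_s = (7)^(1/4)×136.2 K = 221.5 K.

221 K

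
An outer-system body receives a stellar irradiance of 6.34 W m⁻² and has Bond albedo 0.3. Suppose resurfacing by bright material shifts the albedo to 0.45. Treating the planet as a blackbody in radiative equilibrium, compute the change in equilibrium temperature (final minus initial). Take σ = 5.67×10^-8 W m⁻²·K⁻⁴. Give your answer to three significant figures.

Initial: T₁ = [S(1−0.3)/(4σ)]^(1/4) = 66.51 K.
After:  T₂ = [6.340·0.55/(4σ)]^(1/4) = 62.62 K.
Change: 62.62 − 66.51 = -3.891 K.

-3.89 K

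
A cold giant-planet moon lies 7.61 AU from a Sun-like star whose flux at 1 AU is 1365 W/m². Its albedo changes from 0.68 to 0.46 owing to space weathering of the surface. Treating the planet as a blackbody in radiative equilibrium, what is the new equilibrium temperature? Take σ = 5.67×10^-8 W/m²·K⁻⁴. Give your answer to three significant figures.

Irradiance scales as 1/d², so S = 1365 W/m² × (1/7.61)² = 23.57 W/m².
New equilibrium: T₂ = [(1−0.46)·23.57/(4σ)]^(1/4) = 86.55 K.

86.6 kelvin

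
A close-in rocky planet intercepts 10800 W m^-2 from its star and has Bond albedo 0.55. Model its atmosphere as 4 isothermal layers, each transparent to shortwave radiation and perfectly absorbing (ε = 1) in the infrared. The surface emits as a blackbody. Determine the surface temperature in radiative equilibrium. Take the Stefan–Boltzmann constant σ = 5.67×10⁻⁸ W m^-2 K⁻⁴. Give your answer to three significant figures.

OLR = S(1−α)/4 = 1215 W m^-2; the top layer radiates at T_e = 382.6 K.
Layer-by-layer balance gives σT_s⁴ = (N+1)σT_e⁴, so T_s = 5^¼·382.6 = 572.1 K.

572 K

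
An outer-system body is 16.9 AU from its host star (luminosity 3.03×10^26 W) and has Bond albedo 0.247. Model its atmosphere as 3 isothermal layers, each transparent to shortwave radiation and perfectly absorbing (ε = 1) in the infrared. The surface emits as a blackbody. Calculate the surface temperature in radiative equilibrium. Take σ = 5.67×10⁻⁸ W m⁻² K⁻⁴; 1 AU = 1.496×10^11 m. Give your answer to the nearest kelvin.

d = 16.9 × 1.496×10^11 m = 2.528×10^12 m.
S = L/(4πd²) = 3.772 W m⁻².
Top-of-atmosphere balance: σT_e⁴ = S(1−α)/4 = 0.7101 W m⁻² → T_e = 59.49 K.
For an N-layer opaque stack, T_s⁴ = (N+1)T_e⁴, hence T_s = (4)^(1/4)×59.49 K = 84.13 K.

84 K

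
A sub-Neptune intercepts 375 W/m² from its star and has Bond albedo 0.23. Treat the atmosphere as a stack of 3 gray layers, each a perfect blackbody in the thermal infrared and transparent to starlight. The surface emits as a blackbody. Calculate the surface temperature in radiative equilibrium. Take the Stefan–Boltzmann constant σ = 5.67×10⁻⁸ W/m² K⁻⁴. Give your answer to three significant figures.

267 K

The effective emission temperature is T_e = [S(1−α)/(4σ)]^¼ = 188.9 K.
For an N-layer opaque stack, T_s⁴ = (N+1)T_e⁴, hence T_s = (4)^(1/4)×188.9 K = 267.1 K.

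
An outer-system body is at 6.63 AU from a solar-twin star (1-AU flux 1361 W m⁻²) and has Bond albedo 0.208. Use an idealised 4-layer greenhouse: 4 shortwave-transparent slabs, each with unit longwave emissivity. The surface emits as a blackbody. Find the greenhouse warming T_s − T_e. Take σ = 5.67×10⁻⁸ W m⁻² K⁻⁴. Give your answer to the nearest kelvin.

51 K

Flux at the orbit: S = 1361/(6.63)² = 30.96 W m⁻².
Top-of-atmosphere balance: σT_e⁴ = S(1−α)/4 = 6.131 W m⁻² → T_e = 102.0 K.
T_s = (N+1)^(1/4)·T_e = 152.5 K.
So the greenhouse effect raises the surface by 152.5 − 102.0 = 50.51 K.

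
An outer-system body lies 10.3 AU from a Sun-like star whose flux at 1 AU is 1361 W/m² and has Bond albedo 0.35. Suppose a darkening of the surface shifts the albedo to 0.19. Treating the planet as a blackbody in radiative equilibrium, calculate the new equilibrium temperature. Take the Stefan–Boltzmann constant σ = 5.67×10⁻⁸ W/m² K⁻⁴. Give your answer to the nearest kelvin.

82 K

Flux at the orbit: S = 1361/(10.3)² = 12.83 W/m².
T₂ = [S(1−α₂)/(4σ)]^(1/4) = [12.83·0.81/(4σ)]^(1/4) = 82.27 K.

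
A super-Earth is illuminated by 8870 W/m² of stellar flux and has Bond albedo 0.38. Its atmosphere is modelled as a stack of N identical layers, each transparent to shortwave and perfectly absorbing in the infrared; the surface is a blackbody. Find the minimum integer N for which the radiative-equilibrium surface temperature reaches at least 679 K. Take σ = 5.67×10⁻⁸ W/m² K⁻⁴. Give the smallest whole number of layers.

8

The effective emission temperature is T_e = [S(1−α)/(4σ)]^¼ = 394.6 K.
Since T_s⁴ = (N+1)T_e⁴, we need N ≥ (T_s/T_e)⁴ − 1 = 7.766.
The minimum whole number is N = 8.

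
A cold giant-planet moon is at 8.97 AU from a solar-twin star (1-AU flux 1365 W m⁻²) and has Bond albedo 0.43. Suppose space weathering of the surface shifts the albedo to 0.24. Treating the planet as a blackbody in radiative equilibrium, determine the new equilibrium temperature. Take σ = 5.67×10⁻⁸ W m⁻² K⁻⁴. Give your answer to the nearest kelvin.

87 K

Flux at the orbit: S = 1365/(8.97)² = 16.96 W m⁻².
T₂ = [S(1−α₂)/(4σ)]^(1/4) = [16.96·0.76/(4σ)]^(1/4) = 86.83 K.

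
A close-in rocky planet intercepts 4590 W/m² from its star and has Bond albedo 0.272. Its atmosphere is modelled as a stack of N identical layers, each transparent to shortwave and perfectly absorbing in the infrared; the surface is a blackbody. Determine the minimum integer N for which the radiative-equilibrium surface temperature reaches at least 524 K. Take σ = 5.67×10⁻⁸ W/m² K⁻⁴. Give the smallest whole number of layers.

The effective emission temperature is T_e = [S(1−α)/(4σ)]^¼ = 348.4 K.
Since T_s⁴ = (N+1)T_e⁴, we need N ≥ (T_s/T_e)⁴ − 1 = 4.117.
Rounding up, N = 5.

5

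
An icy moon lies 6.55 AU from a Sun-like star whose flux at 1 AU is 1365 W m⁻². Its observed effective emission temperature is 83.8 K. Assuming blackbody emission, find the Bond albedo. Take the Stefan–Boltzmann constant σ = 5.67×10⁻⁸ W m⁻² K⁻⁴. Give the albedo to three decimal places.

0.648

By the inverse-square law, S = 1365/6.55² = 31.82 W m⁻².
Energy balance: S(1−α)/4 = σT⁴, so 1−α = 4σT⁴/S.
σT⁴ = 2.796 W m⁻², so 4σT⁴ = 11.18 W m⁻².
Hence α = 1 − 11.18/31.82 = 0.6485.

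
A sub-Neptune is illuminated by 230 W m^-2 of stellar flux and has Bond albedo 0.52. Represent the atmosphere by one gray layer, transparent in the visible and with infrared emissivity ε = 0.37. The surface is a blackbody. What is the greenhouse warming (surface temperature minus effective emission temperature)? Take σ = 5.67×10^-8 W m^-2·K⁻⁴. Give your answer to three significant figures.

The planet radiates to space at T_e = [S(1−α)/(4σ)]^(1/4) = 148.5 K.
Surface balance with a leaky layer gives σT_s⁴ = σT_e⁴·2/(2−ε), so T_s = T_e·[2/(2−0.37)]^(1/4) = 156.3 K.
T_s − T_e = 156.3 − 148.5 = 7.794 K.

7.79 kelvin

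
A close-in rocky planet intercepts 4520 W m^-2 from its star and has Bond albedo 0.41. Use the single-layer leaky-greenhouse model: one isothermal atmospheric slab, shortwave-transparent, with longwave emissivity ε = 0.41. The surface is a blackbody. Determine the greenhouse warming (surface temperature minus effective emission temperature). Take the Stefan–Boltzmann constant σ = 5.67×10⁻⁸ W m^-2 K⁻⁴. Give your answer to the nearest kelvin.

Effective emission temperature (TOA balance): σT_e⁴ = S(1−α)/4 = 666.7 W m^-2 → T_e = 329.3 K.
For a single slab of emissivity ε, T_s⁴ = 2T_e⁴/(2−ε); thus T_s = 329.3·(1.258)^(1/4) = 348.7 K.
T_s − T_e = 348.7 − 329.3 = 19.44 K.

19 kelvin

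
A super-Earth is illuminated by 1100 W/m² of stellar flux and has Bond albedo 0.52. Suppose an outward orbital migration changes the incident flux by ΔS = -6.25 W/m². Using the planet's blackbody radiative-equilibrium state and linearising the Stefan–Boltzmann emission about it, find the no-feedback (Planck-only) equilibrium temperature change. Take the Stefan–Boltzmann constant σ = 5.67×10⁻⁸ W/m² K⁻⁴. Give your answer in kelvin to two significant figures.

-0.31 K

Reference equilibrium: T_e = [S(1−α)/(4σ)]^(1/4) = 219.7 K.
TOA radiative forcing: ΔF = (1−α)ΔS/4 = 0.48·(-6.25)/4 = -0.7500 W/m².
Planck response: λ_P = 4σT_e³ = 4·5.67×10⁻⁸·(219.7)³ = 2.404 W/m²/K.
So ΔT₀ = -0.7500/2.404 = -0.312 K.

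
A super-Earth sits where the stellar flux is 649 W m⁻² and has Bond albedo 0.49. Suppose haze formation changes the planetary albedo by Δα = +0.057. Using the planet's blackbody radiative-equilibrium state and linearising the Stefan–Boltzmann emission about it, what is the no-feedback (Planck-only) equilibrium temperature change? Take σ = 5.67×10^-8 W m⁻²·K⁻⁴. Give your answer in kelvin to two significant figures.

Reference equilibrium: T_e = [S(1−α)/(4σ)]^(1/4) = 195.5 K.
ΔF = −(S/4)Δα = −(649.0/4)×(+0.057) = -9.248 W m⁻².
Linearising σT⁴ gives d(σT⁴)/dT = 4σT_e³ = 1.693 W m⁻² per K.
Hence the no-feedback warming is ΔF/(4σT_e³) = -5.46 K.

-5.5 kelvin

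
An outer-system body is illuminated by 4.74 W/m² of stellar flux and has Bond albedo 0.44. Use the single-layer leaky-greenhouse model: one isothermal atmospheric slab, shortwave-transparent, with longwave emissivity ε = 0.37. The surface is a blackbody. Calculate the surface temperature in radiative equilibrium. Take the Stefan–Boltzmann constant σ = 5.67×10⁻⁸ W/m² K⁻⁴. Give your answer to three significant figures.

Effective emission temperature (TOA balance): σT_e⁴ = S(1−α)/4 = 0.6636 W/m² → T_e = 58.49 K.
The surface balance (absorbed SW + ε·downward IR = σT_s⁴) with T_a⁴ = T_s⁴/2 reduces to T_s = T_e·[2/(2−ε)]^¼ = 61.56 K.

61.6 K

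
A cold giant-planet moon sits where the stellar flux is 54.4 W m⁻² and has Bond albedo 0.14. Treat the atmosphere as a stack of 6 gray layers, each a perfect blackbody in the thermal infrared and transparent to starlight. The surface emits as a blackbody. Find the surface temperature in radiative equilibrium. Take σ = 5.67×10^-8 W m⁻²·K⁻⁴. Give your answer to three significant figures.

Top-of-atmosphere balance: σT_e⁴ = S(1−α)/4 = 11.70 W m⁻² → T_e = 119.8 K.
With N = 6 opaque layers, T_s = (N+1)^(1/4)·T_e = 7^(1/4)·119.8 = 194.9 K.

195 kelvin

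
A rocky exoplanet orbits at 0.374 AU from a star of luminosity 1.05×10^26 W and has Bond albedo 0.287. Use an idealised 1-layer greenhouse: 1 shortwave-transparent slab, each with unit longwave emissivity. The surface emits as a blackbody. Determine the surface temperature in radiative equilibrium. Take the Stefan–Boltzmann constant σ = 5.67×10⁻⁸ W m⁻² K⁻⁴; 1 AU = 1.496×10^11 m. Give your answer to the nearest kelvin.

d = 0.374 × 1.496×10^11 m = 5.595×10^10 m.
S = L/(4πd²) = 2669 W m⁻².
OLR = S(1−α)/4 = 475.8 W m⁻²; the top layer radiates at T_e = 302.7 K.
With N = 1 opaque layers, T_s = (N+1)^(1/4)·T_e = 2^(1/4)·302.7 = 359.9 K.

360 kelvin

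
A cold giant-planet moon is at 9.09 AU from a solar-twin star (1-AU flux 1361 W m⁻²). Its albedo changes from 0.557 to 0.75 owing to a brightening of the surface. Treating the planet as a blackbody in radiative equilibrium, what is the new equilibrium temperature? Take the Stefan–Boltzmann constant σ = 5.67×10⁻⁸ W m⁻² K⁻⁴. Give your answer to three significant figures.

65.3 kelvin

Irradiance scales as 1/d², so S = 1361 W m⁻² × (1/9.09)² = 16.47 W m⁻².
New equilibrium: T₂ = [(1−0.75)·16.47/(4σ)]^(1/4) = 65.28 K.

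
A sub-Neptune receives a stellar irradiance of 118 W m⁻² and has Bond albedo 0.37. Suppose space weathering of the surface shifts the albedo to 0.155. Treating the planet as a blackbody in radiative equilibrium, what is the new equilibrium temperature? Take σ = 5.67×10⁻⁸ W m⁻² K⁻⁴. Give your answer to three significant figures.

With the new albedo, S(1−α₂)/4 = 24.93 W m⁻², so T₂ = 144.8 K.

145 kelvin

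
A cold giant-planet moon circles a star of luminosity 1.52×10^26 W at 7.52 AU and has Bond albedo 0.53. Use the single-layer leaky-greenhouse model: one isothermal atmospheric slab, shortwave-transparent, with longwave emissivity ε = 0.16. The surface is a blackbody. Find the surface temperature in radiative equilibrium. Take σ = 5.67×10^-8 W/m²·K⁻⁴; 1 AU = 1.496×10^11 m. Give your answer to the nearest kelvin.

d = 7.52 × 1.496×10^11 m = 1.125×10^12 m.
Flux at the orbit: S = L/(4πd²) = 1.52×10^26/(4π·(1.12×10^12)²) = 9.557 W/m².
The planet radiates to space at T_e = [S(1−α)/(4σ)]^(1/4) = 66.71 K.
For a single slab of emissivity ε, T_s⁴ = 2T_e⁴/(2−ε); thus T_s = 66.71·(1.087)^(1/4) = 68.12 K.

68 kelvin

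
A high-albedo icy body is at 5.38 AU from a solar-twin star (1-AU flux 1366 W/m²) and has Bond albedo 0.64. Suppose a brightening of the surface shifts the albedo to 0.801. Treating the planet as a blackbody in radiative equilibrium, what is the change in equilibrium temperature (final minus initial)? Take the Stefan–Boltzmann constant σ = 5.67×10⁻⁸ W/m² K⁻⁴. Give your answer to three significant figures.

Flux at the orbit: S = 1366/(5.38)² = 47.19 W/m².
Initial: T₁ = [S(1−0.64)/(4σ)]^(1/4) = 93.03 K.
With α = 0.801, T₂ = 80.22 K.
Change: 80.22 − 93.03 = -12.81 K.

-12.8 kelvin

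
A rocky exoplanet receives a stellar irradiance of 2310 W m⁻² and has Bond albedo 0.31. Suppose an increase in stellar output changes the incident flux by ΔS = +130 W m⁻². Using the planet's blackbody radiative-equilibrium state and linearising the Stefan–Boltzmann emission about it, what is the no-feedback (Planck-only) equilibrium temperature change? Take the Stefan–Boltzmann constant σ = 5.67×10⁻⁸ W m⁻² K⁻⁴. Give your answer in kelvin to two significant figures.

4.1 K

Reference equilibrium: T_e = [S(1−α)/(4σ)]^(1/4) = 289.5 K.
ΔF = Δ[S(1−α)]/4 = (1−0.31)·+130/4 = 22.42 W m⁻².
The Planck feedback parameter is 4σT_e³ = 5.505 W m⁻²/K.
So ΔT₀ = 22.42/5.505 = 4.07 K.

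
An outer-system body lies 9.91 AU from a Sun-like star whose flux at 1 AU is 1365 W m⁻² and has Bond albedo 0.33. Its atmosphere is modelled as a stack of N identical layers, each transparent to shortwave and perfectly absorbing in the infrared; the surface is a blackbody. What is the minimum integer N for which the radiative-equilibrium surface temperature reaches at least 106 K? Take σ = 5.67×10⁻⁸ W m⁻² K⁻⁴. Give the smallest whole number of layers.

Irradiance scales as 1/d², so S = 1365 W m⁻² × (1/9.91)² = 13.90 W m⁻².
Top-of-atmosphere balance: σT_e⁴ = S(1−α)/4 = 2.328 W m⁻² → T_e = 80.05 K.
T_s = (N+1)^(1/4)·T_e ≥ 106 K requires N+1 ≥ (T_s/T_e)⁴ = (106/80.05)⁴ = 3.075.
Rounding up, N = 3.

3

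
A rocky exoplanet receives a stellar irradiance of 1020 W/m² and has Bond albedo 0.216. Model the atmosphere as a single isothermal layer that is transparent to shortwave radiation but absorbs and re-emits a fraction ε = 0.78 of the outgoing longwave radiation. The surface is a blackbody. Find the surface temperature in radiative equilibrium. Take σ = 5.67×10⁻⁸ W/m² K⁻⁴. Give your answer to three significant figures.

At the top of the atmosphere, σT_e⁴ = S(1−α)/4 = 199.9 W/m², giving T_e = 243.7 K.
For a single slab of emissivity ε, T_s⁴ = 2T_e⁴/(2−ε); thus T_s = 243.7·(1.639)^(1/4) = 275.7 K.

276 K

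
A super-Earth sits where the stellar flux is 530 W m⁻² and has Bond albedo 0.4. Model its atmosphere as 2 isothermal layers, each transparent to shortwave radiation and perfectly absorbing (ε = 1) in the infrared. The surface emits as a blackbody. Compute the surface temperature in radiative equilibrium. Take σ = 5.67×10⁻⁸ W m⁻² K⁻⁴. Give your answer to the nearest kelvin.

255 kelvin

The effective emission temperature is T_e = [S(1−α)/(4σ)]^¼ = 193.5 K.
Layer-by-layer balance gives σT_s⁴ = (N+1)σT_e⁴, so T_s = 3^¼·193.5 = 254.7 K.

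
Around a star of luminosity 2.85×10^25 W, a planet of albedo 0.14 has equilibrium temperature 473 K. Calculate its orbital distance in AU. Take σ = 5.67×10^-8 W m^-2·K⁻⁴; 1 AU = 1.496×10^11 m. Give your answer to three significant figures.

0.0876 AU

The flux needed for this T is 4σT⁴/(1−0.14) = 13200 W m^-2.
S = L/(4πd²) → d = √(L/4πS) = √(2.85×10^25/(4π·13200)) = 1.311×10^10 m = 0.08762 AU.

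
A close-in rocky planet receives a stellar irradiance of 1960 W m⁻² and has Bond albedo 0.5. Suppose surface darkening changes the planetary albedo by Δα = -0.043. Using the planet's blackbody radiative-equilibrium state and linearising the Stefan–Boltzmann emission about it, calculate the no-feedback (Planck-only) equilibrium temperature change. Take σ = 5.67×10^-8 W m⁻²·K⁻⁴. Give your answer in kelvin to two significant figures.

Reference equilibrium: T_e = [S(1−α)/(4σ)]^(1/4) = 256.4 K.
The change in absorbed flux is Δ[S(1−α)/4] = −SΔα/4 = 21.07 W m⁻².
The Planck feedback parameter is 4σT_e³ = 3.822 W m⁻²/K.
Hence the no-feedback warming is ΔF/(4σT_e³) = 5.51 K.

5.5 kelvin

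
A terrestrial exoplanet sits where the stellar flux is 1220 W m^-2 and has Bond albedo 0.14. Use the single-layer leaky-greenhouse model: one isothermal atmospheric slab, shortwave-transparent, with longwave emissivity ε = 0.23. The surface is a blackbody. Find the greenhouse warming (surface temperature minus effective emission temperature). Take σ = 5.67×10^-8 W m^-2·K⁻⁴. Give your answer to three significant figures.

At the top of the atmosphere, σT_e⁴ = S(1−α)/4 = 262.3 W m^-2, giving T_e = 260.8 K.
The surface balance (absorbed SW + ε·downward IR = σT_s⁴) with T_a⁴ = T_s⁴/2 reduces to T_s = T_e·[2/(2−ε)]^¼ = 268.9 K.
Greenhouse warming: T_s − T_e = 8.088 K.

8.09 K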